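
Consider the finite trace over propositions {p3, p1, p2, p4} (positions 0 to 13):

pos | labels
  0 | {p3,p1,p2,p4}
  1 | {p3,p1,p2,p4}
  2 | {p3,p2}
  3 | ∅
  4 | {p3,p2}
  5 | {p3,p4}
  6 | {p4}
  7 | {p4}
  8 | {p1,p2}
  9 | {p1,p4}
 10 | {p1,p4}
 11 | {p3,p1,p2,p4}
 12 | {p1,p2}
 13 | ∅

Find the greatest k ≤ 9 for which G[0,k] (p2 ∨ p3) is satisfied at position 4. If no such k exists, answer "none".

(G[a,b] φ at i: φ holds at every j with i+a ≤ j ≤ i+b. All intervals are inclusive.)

1

(p2 ∨ p3) must hold from j=4 onward; find where it first fails.
  j=4: holds
  j=5: holds
  j=6: fails
Holds on [4,5], so largest k = 1.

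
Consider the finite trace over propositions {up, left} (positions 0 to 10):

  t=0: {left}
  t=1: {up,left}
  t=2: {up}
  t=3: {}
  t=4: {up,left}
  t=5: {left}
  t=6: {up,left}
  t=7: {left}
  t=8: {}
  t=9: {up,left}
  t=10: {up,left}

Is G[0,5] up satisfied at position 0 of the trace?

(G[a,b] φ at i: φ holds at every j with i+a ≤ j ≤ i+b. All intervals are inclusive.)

Check up at every j in [0,5]:
  j=0: false
  j=1: true
  j=2: true
  j=3: false
  j=4: true
  j=5: false
Fails at j=0 → formula fails.

False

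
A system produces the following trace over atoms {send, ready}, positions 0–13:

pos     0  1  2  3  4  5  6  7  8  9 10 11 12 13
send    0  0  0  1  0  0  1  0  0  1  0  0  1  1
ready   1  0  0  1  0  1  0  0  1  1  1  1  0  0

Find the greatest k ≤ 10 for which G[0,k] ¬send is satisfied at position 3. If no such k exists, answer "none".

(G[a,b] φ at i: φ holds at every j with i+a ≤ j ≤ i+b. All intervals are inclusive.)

none

¬send must hold from j=3 onward; find where it first fails.
  j=3: fails → no k works.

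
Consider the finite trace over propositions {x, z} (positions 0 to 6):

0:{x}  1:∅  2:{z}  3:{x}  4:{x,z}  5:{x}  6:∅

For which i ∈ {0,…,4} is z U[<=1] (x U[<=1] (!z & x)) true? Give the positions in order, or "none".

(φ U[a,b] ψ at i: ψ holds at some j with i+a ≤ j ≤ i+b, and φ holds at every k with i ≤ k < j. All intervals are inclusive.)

0, 2, 3, 4

Evaluate at each i in [0,4]:
  i=0: ✓ (rhs at j=0)
  i=1: ✗ (no rhs in [1,2])
  i=2: ✓ (rhs at j=3; lhs holds on [2,2])
  i=3: ✓ (rhs at j=3)
  i=4: ✓ (rhs at j=4)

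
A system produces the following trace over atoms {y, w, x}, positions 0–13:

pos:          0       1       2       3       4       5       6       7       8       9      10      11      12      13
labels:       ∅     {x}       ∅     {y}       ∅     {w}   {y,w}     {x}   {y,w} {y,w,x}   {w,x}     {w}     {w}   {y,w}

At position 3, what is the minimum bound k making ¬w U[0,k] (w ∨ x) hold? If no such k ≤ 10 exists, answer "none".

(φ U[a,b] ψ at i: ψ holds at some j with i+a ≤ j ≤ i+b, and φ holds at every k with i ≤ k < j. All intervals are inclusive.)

2

Need earliest j ≥ 3 with (w ∨ x), and ¬w at every k in [3,j-1].
  j=3: rhs fails.
  j=4: rhs fails.
  j=5: rhs holds; lhs holds on [3,4]. k = 2.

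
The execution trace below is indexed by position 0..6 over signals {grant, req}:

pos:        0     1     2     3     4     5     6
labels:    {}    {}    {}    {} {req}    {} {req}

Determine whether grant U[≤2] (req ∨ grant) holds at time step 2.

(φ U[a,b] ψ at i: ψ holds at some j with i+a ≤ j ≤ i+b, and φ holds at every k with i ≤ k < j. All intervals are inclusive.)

Need some j in [2,4] with (req ∨ grant), and grant at every k in [2,j-1].
  j=2: (req ∨ grant) false.
  j=3: (req ∨ grant) false.
  j=4: (req ∨ grant) holds, but grant fails at k=2 → not this j.
No j in the window works → until fails.

False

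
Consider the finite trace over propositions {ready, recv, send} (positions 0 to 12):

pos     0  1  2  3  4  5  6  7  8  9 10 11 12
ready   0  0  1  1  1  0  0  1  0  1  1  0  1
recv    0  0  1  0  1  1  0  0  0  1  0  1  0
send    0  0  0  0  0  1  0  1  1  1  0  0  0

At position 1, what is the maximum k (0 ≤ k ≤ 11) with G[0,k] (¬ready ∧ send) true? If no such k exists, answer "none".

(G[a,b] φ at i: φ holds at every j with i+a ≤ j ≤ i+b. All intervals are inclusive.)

none

(¬ready ∧ send) must hold from j=1 onward; find where it first fails.
  j=1: fails → no k works.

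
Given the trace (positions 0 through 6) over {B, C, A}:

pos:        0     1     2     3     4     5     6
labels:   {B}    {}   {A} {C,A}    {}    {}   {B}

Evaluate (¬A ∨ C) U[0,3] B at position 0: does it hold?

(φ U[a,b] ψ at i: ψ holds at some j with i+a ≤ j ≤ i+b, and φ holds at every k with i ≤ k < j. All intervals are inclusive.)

Yes

Need some j in [0,3] with B, and (¬A ∨ C) at every k in [0,j-1].
  j=0: B holds; no prefix to check → satisfied.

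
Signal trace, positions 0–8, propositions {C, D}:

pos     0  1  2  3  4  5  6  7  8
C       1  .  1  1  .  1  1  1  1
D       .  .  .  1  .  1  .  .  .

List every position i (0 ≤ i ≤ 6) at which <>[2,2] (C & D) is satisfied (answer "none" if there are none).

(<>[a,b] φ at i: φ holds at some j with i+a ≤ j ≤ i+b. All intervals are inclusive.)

1, 3

Evaluate at each i in [0,6]:
  i=0: ✗ (none in [2,2])
  i=1: ✓ (witness j=3)
  i=2: ✗ (none in [4,4])
  i=3: ✓ (witness j=5)
  i=4: ✗ (none in [6,6])
  i=5: ✗ (none in [7,7])
  i=6: ✗ (none in [8,8])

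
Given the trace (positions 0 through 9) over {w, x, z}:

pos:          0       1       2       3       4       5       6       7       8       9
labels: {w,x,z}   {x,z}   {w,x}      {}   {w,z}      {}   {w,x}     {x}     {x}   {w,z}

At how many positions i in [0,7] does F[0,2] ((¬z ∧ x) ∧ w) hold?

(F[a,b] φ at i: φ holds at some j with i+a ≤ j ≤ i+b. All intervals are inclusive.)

6

Evaluate at each i in [0,7]:
  i=0: ✓ (witness j=2)
  i=1: ✓ (witness j=2)
  i=2: ✓ (witness j=2)
  i=3: ✗ (none in [3,5])
  i=4: ✓ (witness j=6)
  i=5: ✓ (witness j=6)
  i=6: ✓ (witness j=6)
  i=7: ✗ (none in [7,9])
Positions where it holds: {0, 1, 2, 4, 5, 6} → 6.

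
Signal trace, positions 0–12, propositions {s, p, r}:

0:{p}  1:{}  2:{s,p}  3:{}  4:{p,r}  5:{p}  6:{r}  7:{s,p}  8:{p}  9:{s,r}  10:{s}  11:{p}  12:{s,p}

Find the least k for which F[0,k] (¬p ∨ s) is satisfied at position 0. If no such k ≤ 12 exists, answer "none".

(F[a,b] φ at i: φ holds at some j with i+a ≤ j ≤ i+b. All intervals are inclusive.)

1

Scan j = 0,1,… for (¬p ∨ s):
  j=0: fails
  j=1: holds
First hit at j=1, so smallest k = 1-0 = 1.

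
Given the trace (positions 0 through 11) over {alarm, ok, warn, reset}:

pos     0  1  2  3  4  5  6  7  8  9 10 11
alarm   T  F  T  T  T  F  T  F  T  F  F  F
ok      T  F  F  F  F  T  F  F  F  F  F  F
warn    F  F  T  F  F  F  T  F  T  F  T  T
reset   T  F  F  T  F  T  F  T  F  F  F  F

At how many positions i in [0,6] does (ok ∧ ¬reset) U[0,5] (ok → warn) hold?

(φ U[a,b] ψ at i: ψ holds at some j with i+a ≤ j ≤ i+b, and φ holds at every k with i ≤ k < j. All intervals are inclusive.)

5

Evaluate at each i in [0,6]:
  i=0: ✗ (lhs fails at k=0 before rhs at j=1)
  i=1: ✓ (rhs at j=1)
  i=2: ✓ (rhs at j=2)
  i=3: ✓ (rhs at j=3)
  i=4: ✓ (rhs at j=4)
  i=5: ✗ (lhs fails at k=5 before rhs at j=6)
  i=6: ✓ (rhs at j=6)
Positions where it holds: {1, 2, 3, 4, 6} → 5.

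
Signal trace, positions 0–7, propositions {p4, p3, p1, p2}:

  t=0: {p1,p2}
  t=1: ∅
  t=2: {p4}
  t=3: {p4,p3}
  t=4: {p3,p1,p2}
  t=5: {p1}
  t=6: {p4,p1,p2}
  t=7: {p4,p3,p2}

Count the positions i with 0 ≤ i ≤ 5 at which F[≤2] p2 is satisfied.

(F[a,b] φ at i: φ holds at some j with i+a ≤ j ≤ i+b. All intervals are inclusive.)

Evaluate at each i in [0,5]:
  i=0: ✓ (witness j=0)
  i=1: ✗ (none in [1,3])
  i=2: ✓ (witness j=4)
  i=3: ✓ (witness j=4)
  i=4: ✓ (witness j=4)
  i=5: ✓ (witness j=6)
Positions where it holds: {0, 2, 3, 4, 5} → 5.

5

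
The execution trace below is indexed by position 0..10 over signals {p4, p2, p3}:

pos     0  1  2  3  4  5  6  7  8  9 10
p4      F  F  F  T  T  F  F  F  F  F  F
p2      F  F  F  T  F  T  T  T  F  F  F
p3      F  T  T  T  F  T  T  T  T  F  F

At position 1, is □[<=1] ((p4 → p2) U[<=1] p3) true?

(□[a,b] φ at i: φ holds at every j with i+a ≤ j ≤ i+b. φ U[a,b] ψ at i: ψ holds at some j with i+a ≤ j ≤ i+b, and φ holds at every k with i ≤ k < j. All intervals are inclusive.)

True

Check ((p4 → p2) U[<=1] p3) at every j in [1,2]:
  j=1: holds
  j=2: holds
All positions satisfy it → formula holds.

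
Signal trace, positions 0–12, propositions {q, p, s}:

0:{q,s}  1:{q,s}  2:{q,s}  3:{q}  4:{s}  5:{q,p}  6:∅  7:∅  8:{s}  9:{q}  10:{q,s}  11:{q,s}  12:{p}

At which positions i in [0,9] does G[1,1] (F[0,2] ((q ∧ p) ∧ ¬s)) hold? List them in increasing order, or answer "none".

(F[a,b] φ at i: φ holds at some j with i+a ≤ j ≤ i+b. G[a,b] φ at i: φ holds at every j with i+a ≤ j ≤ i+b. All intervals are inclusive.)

2, 3, 4

Evaluate at each i in [0,9]:
  i=0: ✗ (fails at j=1)
  i=1: ✗ (fails at j=2)
  i=2: ✓ (all of [3,3])
  i=3: ✓ (all of [4,4])
  i=4: ✓ (all of [5,5])
  i=5: ✗ (fails at j=6)
  i=6: ✗ (fails at j=7)
  i=7: ✗ (fails at j=8)
  i=8: ✗ (fails at j=9)
  i=9: ✗ (fails at j=10)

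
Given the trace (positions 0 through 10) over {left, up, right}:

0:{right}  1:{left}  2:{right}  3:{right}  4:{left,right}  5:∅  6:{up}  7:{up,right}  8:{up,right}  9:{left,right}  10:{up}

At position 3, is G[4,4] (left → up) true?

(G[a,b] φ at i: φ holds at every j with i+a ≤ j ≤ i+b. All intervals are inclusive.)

Check (left → up) at every j in [7,7]:
  j=7: antecedent false → ✓
All positions satisfy it → formula holds.

Holds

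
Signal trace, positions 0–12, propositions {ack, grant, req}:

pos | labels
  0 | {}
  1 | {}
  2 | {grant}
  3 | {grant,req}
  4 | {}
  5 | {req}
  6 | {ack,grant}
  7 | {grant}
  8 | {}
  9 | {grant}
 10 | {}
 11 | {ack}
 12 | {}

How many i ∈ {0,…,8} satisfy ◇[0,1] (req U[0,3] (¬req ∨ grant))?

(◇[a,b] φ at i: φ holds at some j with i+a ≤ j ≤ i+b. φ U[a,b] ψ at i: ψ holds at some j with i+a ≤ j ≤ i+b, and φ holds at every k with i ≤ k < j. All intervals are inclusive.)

9

Evaluate at each i in [0,8]:
  i=0: ✓ (witness j=0)
  i=1: ✓ (witness j=1)
  i=2: ✓ (witness j=2)
  i=3: ✓ (witness j=3)
  i=4: ✓ (witness j=4)
  i=5: ✓ (witness j=5)
  i=6: ✓ (witness j=6)
  i=7: ✓ (witness j=7)
  i=8: ✓ (witness j=8)
Positions where it holds: {0, 1, 2, 3, 4, 5, 6, 7, 8} → 9.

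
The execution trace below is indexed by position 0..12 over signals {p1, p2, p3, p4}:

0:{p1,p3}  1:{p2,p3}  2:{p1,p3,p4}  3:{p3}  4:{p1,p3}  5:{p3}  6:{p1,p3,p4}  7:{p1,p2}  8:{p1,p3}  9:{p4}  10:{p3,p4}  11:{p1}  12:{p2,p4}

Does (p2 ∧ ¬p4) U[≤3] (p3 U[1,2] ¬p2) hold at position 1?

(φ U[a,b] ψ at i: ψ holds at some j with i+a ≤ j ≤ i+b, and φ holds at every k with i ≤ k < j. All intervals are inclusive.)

Holds

Need some j in [1,4] with (p3 U[1,2] ¬p2), and (p2 ∧ ¬p4) at every k in [1,j-1].
  j=1: (p3 U[1,2] ¬p2) holds; no prefix to check → satisfied.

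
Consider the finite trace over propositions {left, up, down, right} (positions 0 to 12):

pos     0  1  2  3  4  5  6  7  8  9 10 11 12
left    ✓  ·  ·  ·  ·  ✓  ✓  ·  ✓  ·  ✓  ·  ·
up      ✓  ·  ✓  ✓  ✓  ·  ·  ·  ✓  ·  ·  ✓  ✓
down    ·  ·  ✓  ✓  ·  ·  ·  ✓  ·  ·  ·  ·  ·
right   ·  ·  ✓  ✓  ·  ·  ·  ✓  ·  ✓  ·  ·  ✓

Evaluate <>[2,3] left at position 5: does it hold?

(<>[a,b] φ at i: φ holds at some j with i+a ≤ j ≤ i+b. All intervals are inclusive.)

Check left at each j in [7,8]:
  j=7: false
  j=8: true
Found at j=8 → formula holds.

Holds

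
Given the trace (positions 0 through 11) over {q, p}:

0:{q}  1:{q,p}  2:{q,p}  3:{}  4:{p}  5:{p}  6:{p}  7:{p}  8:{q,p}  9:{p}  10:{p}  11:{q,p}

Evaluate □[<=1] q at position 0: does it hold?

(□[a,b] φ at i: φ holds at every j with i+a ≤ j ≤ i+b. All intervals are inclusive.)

Check q at every j in [0,1]:
  j=0: true
  j=1: true
All positions satisfy it → formula holds.

True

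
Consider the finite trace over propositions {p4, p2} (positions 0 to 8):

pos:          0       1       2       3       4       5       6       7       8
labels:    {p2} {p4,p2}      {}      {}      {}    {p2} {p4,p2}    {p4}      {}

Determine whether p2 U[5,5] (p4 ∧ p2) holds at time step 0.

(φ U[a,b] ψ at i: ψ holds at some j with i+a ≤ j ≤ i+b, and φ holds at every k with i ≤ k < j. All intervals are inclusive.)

Does not hold

Need some j in [5,5] with (p4 ∧ p2), and p2 at every k in [0,j-1].
  j=5: (p4 ∧ p2) false.
No j in the window works → until fails.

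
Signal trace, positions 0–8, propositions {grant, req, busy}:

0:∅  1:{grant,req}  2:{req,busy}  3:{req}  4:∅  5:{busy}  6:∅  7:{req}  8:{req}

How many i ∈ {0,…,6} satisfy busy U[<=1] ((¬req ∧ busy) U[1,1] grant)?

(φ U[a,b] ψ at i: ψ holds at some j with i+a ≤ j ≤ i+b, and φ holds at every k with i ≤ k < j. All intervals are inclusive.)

Evaluate at each i in [0,6]:
  i=0: ✗ (no rhs in [0,1])
  i=1: ✗ (no rhs in [1,2])
  i=2: ✗ (no rhs in [2,3])
  i=3: ✗ (no rhs in [3,4])
  i=4: ✗ (no rhs in [4,5])
  i=5: ✗ (no rhs in [5,6])
  i=6: ✗ (no rhs in [6,7])
Positions where it holds: {} → 0.

0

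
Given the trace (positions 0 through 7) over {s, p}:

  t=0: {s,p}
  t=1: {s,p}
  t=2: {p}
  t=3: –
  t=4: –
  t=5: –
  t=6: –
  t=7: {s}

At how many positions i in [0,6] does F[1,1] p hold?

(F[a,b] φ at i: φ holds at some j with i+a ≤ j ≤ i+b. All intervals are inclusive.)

2

Evaluate at each i in [0,6]:
  i=0: ✓ (witness j=1)
  i=1: ✓ (witness j=2)
  i=2: ✗ (none in [3,3])
  i=3: ✗ (none in [4,4])
  i=4: ✗ (none in [5,5])
  i=5: ✗ (none in [6,6])
  i=6: ✗ (none in [7,7])
Positions where it holds: {0, 1} → 2.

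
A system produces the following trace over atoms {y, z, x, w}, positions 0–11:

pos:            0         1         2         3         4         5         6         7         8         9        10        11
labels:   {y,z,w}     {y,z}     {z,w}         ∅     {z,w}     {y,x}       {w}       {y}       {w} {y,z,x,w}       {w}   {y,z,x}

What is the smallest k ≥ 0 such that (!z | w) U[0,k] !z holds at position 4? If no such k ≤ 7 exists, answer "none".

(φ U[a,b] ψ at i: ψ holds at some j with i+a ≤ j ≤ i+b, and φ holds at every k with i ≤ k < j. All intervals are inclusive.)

1

Need earliest j ≥ 4 with !z, and (!z | w) at every k in [4,j-1].
  j=4: rhs fails.
  j=5: rhs holds; lhs holds on [4,4]. k = 1.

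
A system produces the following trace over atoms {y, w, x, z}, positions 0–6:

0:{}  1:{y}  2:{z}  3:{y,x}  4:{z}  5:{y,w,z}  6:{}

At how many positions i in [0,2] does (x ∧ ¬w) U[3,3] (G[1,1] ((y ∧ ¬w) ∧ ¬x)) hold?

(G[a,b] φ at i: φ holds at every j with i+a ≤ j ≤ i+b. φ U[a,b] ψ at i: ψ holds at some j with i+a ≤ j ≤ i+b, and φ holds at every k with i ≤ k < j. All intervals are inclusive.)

Evaluate at each i in [0,2]:
  i=0: ✗ (no rhs in [3,3])
  i=1: ✗ (no rhs in [4,4])
  i=2: ✗ (no rhs in [5,5])
Positions where it holds: {} → 0.

0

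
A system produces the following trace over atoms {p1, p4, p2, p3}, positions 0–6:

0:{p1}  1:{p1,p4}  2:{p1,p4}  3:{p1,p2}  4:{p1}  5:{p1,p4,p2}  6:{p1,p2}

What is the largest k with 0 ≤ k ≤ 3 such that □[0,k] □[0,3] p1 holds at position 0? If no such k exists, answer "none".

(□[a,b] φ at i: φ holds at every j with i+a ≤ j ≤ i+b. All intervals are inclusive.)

□[0,3] p1 must hold from j=0 onward; find where it first fails.
  j=0: holds
  j=1: holds
  j=2: holds
  j=3: holds
Holds through j=3; largest k = 3.

3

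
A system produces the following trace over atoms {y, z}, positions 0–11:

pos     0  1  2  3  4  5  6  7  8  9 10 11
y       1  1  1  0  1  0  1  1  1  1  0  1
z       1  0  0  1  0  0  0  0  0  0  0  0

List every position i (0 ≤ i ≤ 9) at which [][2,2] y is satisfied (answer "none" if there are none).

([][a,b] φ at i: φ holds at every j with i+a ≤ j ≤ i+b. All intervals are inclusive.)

0, 2, 4, 5, 6, 7, 9

Evaluate at each i in [0,9]:
  i=0: ✓ (all of [2,2])
  i=1: ✗ (fails at j=3)
  i=2: ✓ (all of [4,4])
  i=3: ✗ (fails at j=5)
  i=4: ✓ (all of [6,6])
  i=5: ✓ (all of [7,7])
  i=6: ✓ (all of [8,8])
  i=7: ✓ (all of [9,9])
  i=8: ✗ (fails at j=10)
  i=9: ✓ (all of [11,11])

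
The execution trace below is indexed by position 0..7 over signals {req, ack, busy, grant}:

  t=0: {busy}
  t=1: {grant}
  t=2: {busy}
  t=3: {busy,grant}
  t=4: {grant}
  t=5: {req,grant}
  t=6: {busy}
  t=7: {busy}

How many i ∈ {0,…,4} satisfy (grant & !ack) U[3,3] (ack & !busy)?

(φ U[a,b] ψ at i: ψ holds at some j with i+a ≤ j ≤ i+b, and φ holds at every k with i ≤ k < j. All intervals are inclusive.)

0

Evaluate at each i in [0,4]:
  i=0: ✗ (no rhs in [3,3])
  i=1: ✗ (no rhs in [4,4])
  i=2: ✗ (no rhs in [5,5])
  i=3: ✗ (no rhs in [6,6])
  i=4: ✗ (no rhs in [7,7])
Positions where it holds: {} → 0.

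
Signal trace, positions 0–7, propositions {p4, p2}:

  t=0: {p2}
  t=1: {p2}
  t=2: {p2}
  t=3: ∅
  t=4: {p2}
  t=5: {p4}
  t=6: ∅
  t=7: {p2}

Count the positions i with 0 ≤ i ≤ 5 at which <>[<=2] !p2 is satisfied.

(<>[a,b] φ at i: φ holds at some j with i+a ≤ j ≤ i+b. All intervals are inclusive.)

5

Evaluate at each i in [0,5]:
  i=0: ✗ (none in [0,2])
  i=1: ✓ (witness j=3)
  i=2: ✓ (witness j=3)
  i=3: ✓ (witness j=3)
  i=4: ✓ (witness j=5)
  i=5: ✓ (witness j=5)
Positions where it holds: {1, 2, 3, 4, 5} → 5.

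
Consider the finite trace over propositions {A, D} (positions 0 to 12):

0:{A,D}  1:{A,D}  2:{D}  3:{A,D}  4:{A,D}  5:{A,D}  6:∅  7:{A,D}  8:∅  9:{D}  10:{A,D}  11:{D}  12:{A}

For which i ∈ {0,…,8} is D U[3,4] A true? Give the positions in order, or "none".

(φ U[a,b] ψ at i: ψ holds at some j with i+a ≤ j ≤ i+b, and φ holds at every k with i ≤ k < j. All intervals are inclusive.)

Evaluate at each i in [0,8]:
  i=0: ✓ (rhs at j=3; lhs holds on [0,2])
  i=1: ✓ (rhs at j=4; lhs holds on [1,3])
  i=2: ✓ (rhs at j=5; lhs holds on [2,4])
  i=3: ✗ (lhs fails at k=6 before rhs at j=7)
  i=4: ✗ (lhs fails at k=6 before rhs at j=7)
  i=5: ✗ (no rhs in [8,9])
  i=6: ✗ (lhs fails at k=6 before rhs at j=10)
  i=7: ✗ (lhs fails at k=8 before rhs at j=10)
  i=8: ✗ (lhs fails at k=8 before rhs at j=12)

0, 1, 2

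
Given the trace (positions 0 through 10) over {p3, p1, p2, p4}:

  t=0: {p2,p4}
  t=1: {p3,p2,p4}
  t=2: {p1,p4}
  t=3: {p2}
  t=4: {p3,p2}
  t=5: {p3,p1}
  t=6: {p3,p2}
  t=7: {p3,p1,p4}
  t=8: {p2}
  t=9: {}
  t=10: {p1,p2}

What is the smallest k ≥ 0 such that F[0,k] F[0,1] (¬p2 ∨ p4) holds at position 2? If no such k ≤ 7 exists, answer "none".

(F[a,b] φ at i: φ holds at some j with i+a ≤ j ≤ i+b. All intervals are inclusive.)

Scan j = 2,3,… for F[0,1] (¬p2 ∨ p4):
  j=2: holds
First hit at j=2, so smallest k = 2-2 = 0.

0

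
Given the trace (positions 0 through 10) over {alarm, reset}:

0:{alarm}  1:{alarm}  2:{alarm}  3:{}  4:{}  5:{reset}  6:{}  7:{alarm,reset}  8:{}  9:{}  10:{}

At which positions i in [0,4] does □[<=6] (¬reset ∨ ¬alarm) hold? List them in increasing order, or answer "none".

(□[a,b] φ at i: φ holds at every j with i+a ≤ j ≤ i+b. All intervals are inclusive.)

Evaluate at each i in [0,4]:
  i=0: ✓ (all of [0,6])
  i=1: ✗ (fails at j=7)
  i=2: ✗ (fails at j=7)
  i=3: ✗ (fails at j=7)
  i=4: ✗ (fails at j=7)

0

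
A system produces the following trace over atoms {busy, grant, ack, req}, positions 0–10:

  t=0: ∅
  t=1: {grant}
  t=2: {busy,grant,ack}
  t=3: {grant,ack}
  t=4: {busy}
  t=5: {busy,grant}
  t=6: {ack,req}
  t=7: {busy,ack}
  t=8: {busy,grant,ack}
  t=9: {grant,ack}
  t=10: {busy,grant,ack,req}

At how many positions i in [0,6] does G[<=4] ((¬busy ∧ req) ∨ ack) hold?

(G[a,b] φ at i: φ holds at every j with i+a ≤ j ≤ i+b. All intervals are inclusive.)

1

Evaluate at each i in [0,6]:
  i=0: ✗ (fails at j=0)
  i=1: ✗ (fails at j=1)
  i=2: ✗ (fails at j=4)
  i=3: ✗ (fails at j=4)
  i=4: ✗ (fails at j=4)
  i=5: ✗ (fails at j=5)
  i=6: ✓ (all of [6,10])
Positions where it holds: {6} → 1.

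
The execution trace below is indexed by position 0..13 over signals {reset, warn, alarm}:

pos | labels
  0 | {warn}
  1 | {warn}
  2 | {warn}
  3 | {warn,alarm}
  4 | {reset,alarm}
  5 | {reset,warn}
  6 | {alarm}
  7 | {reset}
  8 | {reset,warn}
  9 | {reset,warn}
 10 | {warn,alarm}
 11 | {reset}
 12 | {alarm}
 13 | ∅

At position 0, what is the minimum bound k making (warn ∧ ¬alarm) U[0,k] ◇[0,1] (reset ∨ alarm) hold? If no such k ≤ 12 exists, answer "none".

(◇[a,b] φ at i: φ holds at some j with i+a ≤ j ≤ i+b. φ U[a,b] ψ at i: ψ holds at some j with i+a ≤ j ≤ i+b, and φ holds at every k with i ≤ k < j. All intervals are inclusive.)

2

Need earliest j ≥ 0 with ◇[0,1] (reset ∨ alarm), and (warn ∧ ¬alarm) at every k in [0,j-1].
  j=0: rhs fails.
  j=1: rhs fails.
  j=2: rhs holds; lhs holds on [0,1]. k = 2.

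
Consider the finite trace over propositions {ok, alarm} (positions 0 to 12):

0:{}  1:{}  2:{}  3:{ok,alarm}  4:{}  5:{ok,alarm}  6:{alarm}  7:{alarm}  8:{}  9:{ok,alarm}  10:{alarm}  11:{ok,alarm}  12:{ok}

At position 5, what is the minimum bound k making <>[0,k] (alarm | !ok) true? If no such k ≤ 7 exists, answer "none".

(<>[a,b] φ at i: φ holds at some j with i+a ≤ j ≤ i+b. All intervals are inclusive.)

Scan j = 5,6,… for (alarm | !ok):
  j=5: holds
First hit at j=5, so smallest k = 5-5 = 0.

0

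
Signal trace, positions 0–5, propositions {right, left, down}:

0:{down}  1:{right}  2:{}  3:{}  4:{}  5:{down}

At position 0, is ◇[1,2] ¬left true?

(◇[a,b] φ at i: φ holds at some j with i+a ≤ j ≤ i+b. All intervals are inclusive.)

Check ¬left at each j in [1,2]:
  j=1: true
  j=2: true
Found at j=1 → formula holds.

Holds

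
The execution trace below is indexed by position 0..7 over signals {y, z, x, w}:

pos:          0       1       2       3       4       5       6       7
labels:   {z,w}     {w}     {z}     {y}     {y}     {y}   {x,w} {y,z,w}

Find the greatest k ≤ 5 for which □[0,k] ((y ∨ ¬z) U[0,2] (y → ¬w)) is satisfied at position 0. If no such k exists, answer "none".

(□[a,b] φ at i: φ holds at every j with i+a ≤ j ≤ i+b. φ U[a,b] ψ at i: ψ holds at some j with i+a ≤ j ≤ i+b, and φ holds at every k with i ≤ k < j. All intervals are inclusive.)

((y ∨ ¬z) U[0,2] (y → ¬w)) must hold from j=0 onward; find where it first fails.
  j=0: holds
  j=1: holds
  j=2: holds
  j=3: holds
  j=4: holds
  j=5: holds
Holds through j=5; largest k = 5.

5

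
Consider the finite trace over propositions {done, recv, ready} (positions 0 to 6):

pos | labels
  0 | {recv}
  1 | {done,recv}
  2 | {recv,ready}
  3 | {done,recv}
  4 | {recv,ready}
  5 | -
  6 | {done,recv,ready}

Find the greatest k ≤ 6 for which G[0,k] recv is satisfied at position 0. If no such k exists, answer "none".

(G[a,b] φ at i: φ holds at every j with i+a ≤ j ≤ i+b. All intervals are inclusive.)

recv must hold from j=0 onward; find where it first fails.
  j=0: holds
  j=1: holds
  j=2: holds
  j=3: holds
  j=4: holds
  j=5: fails
Holds on [0,4], so largest k = 4.

4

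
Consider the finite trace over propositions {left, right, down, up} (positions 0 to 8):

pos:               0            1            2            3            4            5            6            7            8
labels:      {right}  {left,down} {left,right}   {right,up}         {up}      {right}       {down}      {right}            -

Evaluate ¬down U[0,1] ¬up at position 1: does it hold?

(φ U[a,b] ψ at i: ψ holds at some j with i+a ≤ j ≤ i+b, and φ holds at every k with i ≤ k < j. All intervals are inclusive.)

Yes

Need some j in [1,2] with ¬up, and ¬down at every k in [1,j-1].
  j=1: ¬up holds; no prefix to check → satisfied.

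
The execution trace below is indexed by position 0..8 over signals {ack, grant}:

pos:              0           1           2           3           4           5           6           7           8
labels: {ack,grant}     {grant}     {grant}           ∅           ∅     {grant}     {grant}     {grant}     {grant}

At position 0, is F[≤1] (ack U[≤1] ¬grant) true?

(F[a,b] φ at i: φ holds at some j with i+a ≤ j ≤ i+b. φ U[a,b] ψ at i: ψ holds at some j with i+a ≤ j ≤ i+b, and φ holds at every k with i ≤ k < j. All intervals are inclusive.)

No

Check (ack U[≤1] ¬grant) at each j in [0,1]:
  j=0: fails
  j=1: fails
No position in the window satisfies it → formula fails.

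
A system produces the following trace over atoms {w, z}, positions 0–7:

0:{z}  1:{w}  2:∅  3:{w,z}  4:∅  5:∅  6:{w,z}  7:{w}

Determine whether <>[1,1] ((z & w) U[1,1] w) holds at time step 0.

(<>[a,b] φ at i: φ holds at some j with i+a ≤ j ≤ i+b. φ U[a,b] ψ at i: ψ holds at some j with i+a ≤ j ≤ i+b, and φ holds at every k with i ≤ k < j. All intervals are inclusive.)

No

Check ((z & w) U[1,1] w) at each j in [1,1]:
  j=1: fails
No position in the window satisfies it → formula fails.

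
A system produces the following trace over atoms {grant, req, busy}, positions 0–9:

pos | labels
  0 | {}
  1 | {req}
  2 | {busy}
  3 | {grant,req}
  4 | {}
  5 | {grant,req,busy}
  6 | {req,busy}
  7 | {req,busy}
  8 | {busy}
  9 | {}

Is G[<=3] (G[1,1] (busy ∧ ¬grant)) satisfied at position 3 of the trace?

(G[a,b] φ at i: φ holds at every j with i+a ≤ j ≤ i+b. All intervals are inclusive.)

Check G[1,1] (busy ∧ ¬grant) at every j in [3,6]:
  j=3: fails at 4
  j=4: fails at 5
  j=5: holds on [6,6]
  j=6: holds on [7,7]
Fails at j=3 → formula fails.

Does not hold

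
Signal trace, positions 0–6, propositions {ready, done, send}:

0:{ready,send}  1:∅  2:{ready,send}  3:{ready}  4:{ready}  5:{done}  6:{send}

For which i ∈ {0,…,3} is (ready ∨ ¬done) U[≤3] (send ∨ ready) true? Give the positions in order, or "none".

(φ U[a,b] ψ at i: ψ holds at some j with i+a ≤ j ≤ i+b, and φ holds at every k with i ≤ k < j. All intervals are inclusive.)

0, 1, 2, 3

Evaluate at each i in [0,3]:
  i=0: ✓ (rhs at j=0)
  i=1: ✓ (rhs at j=2; lhs holds on [1,1])
  i=2: ✓ (rhs at j=2)
  i=3: ✓ (rhs at j=3)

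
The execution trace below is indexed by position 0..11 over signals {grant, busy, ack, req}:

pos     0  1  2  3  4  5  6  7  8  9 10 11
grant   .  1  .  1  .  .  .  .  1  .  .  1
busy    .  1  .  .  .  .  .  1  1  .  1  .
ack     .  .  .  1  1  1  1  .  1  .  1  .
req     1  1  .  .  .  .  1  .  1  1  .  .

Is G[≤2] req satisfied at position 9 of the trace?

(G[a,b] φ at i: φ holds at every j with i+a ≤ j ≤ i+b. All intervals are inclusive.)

Does not hold

Check req at every j in [9,11]:
  j=9: true
  j=10: false
  j=11: false
Fails at j=10 → formula fails.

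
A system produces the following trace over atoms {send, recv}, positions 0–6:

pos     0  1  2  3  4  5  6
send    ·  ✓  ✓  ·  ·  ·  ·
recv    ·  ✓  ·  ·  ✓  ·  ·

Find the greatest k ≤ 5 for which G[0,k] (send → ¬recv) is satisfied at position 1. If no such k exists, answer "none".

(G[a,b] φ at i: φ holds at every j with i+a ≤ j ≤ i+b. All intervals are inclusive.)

(send → ¬recv) must hold from j=1 onward; find where it first fails.
  j=1: fails → no k works.

none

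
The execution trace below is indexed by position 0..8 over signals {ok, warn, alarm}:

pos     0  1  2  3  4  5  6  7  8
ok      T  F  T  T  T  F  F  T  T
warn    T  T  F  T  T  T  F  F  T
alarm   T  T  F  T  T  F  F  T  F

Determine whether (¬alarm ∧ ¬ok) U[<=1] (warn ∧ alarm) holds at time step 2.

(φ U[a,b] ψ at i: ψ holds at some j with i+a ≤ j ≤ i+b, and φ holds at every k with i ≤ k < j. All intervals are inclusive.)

False

Need some j in [2,3] with (warn ∧ alarm), and (¬alarm ∧ ¬ok) at every k in [2,j-1].
  j=2: (warn ∧ alarm) false.
  j=3: (warn ∧ alarm) holds, but (¬alarm ∧ ¬ok) fails at k=2 → not this j.
No j in the window works → until fails.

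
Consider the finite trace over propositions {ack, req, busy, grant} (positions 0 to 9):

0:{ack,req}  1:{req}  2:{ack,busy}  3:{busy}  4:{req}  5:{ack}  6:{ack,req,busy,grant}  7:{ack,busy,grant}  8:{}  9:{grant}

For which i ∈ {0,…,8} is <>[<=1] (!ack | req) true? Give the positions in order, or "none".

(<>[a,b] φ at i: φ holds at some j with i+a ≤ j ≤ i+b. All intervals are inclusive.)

Evaluate at each i in [0,8]:
  i=0: ✓ (witness j=0)
  i=1: ✓ (witness j=1)
  i=2: ✓ (witness j=3)
  i=3: ✓ (witness j=3)
  i=4: ✓ (witness j=4)
  i=5: ✓ (witness j=6)
  i=6: ✓ (witness j=6)
  i=7: ✓ (witness j=8)
  i=8: ✓ (witness j=8)

0, 1, 2, 3, 4, 5, 6, 7, 8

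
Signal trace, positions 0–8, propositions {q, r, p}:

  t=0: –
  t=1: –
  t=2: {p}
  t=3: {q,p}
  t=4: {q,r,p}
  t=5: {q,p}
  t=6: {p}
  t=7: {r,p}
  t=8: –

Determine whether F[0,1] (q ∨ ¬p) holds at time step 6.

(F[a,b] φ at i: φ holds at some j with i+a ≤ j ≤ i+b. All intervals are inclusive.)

Check (q ∨ ¬p) at each j in [6,7]:
  j=6: false
  j=7: false
No position in the window satisfies it → formula fails.

False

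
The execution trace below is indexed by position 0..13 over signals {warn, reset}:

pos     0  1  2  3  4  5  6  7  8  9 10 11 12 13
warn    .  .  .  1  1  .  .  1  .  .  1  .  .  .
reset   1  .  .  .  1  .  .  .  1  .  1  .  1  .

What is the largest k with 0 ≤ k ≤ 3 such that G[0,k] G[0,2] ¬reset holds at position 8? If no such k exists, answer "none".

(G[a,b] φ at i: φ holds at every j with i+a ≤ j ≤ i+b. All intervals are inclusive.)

G[0,2] ¬reset must hold from j=8 onward; find where it first fails.
  j=8: fails → no k works.

none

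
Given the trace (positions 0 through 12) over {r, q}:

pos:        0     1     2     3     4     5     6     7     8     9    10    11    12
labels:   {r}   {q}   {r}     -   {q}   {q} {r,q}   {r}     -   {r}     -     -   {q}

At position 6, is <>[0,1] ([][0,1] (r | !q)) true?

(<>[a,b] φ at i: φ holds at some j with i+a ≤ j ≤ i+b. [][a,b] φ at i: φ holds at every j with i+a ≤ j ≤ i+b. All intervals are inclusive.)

True

Check [][0,1] (r | !q) at each j in [6,7]:
  j=6: holds on [6,7]
  j=7: holds on [7,8]
Found at j=6 → formula holds.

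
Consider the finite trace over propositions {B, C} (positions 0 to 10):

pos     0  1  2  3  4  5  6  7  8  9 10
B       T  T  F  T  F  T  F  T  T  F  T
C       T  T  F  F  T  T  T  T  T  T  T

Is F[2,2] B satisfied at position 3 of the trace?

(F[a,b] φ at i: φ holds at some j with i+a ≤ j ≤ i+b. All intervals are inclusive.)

Holds

Check B at each j in [5,5]:
  j=5: true
Found at j=5 → formula holds.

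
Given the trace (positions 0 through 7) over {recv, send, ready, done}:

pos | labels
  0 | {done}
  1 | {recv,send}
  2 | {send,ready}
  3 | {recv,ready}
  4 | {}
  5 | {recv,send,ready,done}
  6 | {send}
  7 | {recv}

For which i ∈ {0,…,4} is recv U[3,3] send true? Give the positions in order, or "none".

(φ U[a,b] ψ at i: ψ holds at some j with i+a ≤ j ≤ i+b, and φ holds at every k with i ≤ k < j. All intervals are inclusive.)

Evaluate at each i in [0,4]:
  i=0: ✗ (no rhs in [3,3])
  i=1: ✗ (no rhs in [4,4])
  i=2: ✗ (lhs fails at k=2 before rhs at j=5)
  i=3: ✗ (lhs fails at k=4 before rhs at j=6)
  i=4: ✗ (no rhs in [7,7])

none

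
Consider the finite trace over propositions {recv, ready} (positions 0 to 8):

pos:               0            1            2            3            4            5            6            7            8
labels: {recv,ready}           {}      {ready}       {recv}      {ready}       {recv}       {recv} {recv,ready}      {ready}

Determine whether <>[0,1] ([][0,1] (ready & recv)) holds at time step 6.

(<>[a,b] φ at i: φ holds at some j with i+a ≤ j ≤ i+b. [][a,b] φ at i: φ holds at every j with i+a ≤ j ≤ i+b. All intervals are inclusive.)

Does not hold

Check [][0,1] (ready & recv) at each j in [6,7]:
  j=6: fails at 6
  j=7: fails at 8
No position in the window satisfies it → formula fails.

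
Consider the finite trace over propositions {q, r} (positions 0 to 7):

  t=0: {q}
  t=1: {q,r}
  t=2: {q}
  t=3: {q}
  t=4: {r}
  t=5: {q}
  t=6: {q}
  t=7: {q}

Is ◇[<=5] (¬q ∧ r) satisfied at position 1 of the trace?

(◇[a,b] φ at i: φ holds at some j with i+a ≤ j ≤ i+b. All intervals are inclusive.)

Check (¬q ∧ r) at each j in [1,6]:
  j=1: false
  j=2: false
  j=3: false
  j=4: true
  j=5: false
  j=6: false
Found at j=4 → formula holds.

Yes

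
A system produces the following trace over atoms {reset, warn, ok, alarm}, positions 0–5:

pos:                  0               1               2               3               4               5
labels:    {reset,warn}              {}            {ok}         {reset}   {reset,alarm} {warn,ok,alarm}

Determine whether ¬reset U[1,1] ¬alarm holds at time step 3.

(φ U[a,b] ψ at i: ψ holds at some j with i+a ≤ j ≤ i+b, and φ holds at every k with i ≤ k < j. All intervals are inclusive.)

False

Need some j in [4,4] with ¬alarm, and ¬reset at every k in [3,j-1].
  j=4: ¬alarm false.
No j in the window works → until fails.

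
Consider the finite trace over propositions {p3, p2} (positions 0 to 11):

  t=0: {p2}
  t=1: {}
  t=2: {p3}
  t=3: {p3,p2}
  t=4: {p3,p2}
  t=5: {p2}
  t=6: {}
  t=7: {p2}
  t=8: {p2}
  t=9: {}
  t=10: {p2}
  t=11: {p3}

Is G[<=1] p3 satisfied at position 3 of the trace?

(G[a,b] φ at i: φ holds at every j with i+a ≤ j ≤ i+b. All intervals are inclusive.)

Holds

Check p3 at every j in [3,4]:
  j=3: true
  j=4: true
All positions satisfy it → formula holds.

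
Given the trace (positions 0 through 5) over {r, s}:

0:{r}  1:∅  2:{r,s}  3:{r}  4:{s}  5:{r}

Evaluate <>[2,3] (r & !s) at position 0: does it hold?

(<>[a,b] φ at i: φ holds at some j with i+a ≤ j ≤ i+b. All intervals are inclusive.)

Check (r & !s) at each j in [2,3]:
  j=2: false
  j=3: true
Found at j=3 → formula holds.

Holds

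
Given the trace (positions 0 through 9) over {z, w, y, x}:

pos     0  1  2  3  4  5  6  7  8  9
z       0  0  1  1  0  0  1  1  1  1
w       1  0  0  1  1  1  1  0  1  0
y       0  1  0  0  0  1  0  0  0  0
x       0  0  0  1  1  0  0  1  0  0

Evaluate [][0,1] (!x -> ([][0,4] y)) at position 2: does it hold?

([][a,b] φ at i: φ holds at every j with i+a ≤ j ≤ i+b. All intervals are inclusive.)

Check (!x -> ([][0,4] y)) at every j in [2,3]:
  j=2: antecedent true; consequent fails at 2 → ✗
  j=3: antecedent false → ✓
Fails at j=2 → formula fails.

No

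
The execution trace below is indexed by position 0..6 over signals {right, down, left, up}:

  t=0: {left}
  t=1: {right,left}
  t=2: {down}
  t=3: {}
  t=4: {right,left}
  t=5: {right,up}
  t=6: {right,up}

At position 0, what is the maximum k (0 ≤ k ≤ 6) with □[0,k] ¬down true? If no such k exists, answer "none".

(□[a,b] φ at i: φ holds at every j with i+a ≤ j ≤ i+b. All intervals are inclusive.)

1

¬down must hold from j=0 onward; find where it first fails.
  j=0: holds
  j=1: holds
  j=2: fails
Holds on [0,1], so largest k = 1.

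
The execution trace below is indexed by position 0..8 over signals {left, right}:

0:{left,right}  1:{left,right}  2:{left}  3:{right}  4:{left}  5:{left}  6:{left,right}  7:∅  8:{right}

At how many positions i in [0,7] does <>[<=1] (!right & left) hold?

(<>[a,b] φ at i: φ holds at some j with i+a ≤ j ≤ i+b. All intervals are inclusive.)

5

Evaluate at each i in [0,7]:
  i=0: ✗ (none in [0,1])
  i=1: ✓ (witness j=2)
  i=2: ✓ (witness j=2)
  i=3: ✓ (witness j=4)
  i=4: ✓ (witness j=4)
  i=5: ✓ (witness j=5)
  i=6: ✗ (none in [6,7])
  i=7: ✗ (none in [7,8])
Positions where it holds: {1, 2, 3, 4, 5} → 5.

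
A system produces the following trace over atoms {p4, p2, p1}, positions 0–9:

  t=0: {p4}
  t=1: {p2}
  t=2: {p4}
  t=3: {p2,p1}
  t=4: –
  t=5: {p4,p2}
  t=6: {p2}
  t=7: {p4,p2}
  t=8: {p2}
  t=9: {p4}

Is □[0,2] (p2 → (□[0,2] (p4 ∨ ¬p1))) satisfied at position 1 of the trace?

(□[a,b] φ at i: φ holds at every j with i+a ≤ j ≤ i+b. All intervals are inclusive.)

No

Check (p2 → (□[0,2] (p4 ∨ ¬p1))) at every j in [1,3]:
  j=1: antecedent true; consequent fails at 3 → ✗
  j=2: antecedent false → ✓
  j=3: antecedent true; consequent fails at 3 → ✗
Fails at j=1 → formula fails.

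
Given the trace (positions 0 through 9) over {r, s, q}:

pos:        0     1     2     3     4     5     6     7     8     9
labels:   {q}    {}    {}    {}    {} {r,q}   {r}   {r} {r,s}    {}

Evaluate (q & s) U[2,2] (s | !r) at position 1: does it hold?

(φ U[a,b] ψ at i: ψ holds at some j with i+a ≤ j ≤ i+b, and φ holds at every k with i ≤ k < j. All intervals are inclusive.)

Need some j in [3,3] with (s | !r), and (q & s) at every k in [1,j-1].
  j=3: (s | !r) holds, but (q & s) fails at k=1 → not this j.
No j in the window works → until fails.

False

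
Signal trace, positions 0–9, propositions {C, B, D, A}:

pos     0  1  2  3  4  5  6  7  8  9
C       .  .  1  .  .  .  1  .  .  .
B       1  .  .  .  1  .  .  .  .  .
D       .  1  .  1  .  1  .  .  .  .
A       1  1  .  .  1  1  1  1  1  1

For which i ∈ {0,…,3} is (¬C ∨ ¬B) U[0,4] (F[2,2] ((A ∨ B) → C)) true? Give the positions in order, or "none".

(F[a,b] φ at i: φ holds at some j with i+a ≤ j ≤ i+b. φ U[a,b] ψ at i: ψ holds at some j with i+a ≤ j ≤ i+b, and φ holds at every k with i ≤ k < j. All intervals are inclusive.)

0, 1, 2, 3

Evaluate at each i in [0,3]:
  i=0: ✓ (rhs at j=0)
  i=1: ✓ (rhs at j=1)
  i=2: ✓ (rhs at j=4; lhs holds on [2,3])
  i=3: ✓ (rhs at j=4; lhs holds on [3,3])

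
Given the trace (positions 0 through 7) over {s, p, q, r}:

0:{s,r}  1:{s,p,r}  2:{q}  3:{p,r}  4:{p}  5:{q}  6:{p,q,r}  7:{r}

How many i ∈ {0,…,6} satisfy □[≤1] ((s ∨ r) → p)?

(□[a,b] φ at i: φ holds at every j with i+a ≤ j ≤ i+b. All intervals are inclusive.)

Evaluate at each i in [0,6]:
  i=0: ✗ (fails at j=0)
  i=1: ✓ (all of [1,2])
  i=2: ✓ (all of [2,3])
  i=3: ✓ (all of [3,4])
  i=4: ✓ (all of [4,5])
  i=5: ✓ (all of [5,6])
  i=6: ✗ (fails at j=7)
Positions where it holds: {1, 2, 3, 4, 5} → 5.

5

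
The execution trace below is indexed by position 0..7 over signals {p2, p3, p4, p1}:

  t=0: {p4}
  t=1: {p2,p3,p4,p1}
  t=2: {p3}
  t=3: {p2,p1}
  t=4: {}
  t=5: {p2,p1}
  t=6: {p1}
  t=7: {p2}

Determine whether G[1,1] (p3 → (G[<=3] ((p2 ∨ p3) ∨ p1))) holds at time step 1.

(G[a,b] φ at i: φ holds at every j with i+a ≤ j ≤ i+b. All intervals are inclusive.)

Check (p3 → (G[<=3] ((p2 ∨ p3) ∨ p1))) at every j in [2,2]:
  j=2: antecedent true; consequent fails at 4 → ✗
Fails at j=2 → formula fails.

No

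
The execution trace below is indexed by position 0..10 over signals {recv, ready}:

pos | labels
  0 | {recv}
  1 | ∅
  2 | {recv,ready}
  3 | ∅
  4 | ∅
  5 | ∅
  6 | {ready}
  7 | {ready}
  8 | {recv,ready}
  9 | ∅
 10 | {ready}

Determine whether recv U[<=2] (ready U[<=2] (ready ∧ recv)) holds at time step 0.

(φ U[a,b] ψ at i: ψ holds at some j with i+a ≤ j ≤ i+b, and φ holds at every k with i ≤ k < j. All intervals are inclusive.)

Need some j in [0,2] with (ready U[<=2] (ready ∧ recv)), and recv at every k in [0,j-1].
  j=0: (ready U[<=2] (ready ∧ recv)) — fails.
  j=1: (ready U[<=2] (ready ∧ recv)) — fails.
  j=2: (ready U[<=2] (ready ∧ recv)) holds, but recv fails at k=1 → not this j.
No j in the window works → until fails.

No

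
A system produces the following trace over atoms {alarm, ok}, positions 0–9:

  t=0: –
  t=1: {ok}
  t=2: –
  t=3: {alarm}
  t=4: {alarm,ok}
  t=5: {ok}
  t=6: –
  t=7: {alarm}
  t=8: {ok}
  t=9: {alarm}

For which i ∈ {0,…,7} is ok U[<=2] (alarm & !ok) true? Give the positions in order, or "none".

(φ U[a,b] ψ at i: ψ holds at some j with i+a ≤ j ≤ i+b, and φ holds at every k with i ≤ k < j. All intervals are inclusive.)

3, 7

Evaluate at each i in [0,7]:
  i=0: ✗ (no rhs in [0,2])
  i=1: ✗ (lhs fails at k=2 before rhs at j=3)
  i=2: ✗ (lhs fails at k=2 before rhs at j=3)
  i=3: ✓ (rhs at j=3)
  i=4: ✗ (no rhs in [4,6])
  i=5: ✗ (lhs fails at k=6 before rhs at j=7)
  i=6: ✗ (lhs fails at k=6 before rhs at j=7)
  i=7: ✓ (rhs at j=7)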